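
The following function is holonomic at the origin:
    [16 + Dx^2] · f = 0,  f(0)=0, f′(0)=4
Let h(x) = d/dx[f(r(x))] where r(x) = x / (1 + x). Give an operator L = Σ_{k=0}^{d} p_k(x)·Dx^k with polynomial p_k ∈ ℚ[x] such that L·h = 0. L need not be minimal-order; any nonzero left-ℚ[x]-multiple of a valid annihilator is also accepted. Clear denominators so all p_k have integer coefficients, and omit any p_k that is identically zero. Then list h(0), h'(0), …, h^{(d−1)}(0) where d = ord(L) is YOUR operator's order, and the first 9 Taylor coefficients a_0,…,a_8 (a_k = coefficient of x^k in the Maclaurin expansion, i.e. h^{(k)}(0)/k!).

L = (22 + 12·x + 6·x^2) + (6 + 18·x + 18·x^2 + 6·x^3)·Dx + (1 + 4·x + 6·x^2 + 4·x^3 + x^4)·Dx^2  (order 2).
h: a_k = 4, -8, -20, 112, -772/3, 360, -9844/45, -20128/45, 120412/63, …
ICs: h(0) = 4, h′(0) = -8.

f: a_k = 0, 4, 0, -32/3, 0, 128/15, 0, -1024/315, 0, …
Substitute x→r, Dx→(1/r')Dx; clear ⇒ L₀.
h=h₀': d/dx-closure on L₀ ⇒ L.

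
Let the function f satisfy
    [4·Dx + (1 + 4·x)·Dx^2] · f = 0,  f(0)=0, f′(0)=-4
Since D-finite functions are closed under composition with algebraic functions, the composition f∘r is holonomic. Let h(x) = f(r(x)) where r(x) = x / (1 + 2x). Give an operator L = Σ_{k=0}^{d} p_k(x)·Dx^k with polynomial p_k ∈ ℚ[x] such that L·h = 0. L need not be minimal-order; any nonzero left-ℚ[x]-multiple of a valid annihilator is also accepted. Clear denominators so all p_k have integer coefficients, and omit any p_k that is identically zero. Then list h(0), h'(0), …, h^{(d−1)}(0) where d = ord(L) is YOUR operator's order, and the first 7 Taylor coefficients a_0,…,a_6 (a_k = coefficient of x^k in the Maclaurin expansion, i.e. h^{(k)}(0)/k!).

L = (8 + 24·x)·Dx + (1 + 8·x + 12·x^2)·Dx^2  (order 2).
h: a_k = 0, -4, 16, -208/3, 320, -7744/5, 23296/3, …
ICs: h(0) = 0, h′(0) = -4.

f: a_k = 0, -4, 8, -64/3, 64, -1024/5, 2048/3, …
Change of var in L_f (x↦r) gives L₀.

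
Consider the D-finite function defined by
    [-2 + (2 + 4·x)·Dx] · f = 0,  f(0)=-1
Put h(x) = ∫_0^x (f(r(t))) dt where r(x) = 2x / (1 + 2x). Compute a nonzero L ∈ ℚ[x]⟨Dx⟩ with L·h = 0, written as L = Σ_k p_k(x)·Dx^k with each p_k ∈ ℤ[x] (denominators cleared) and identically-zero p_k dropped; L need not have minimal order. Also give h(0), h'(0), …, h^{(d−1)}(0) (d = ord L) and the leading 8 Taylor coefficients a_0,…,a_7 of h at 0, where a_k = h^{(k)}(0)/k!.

f: a_k = -1, -1, 1/2, -1/2, 5/8, -7/8, 21/16, -33/16, …
Change of var in L_f (x↦r) gives L₀.
Integrate: L := L₀·Dx.
L = -2·Dx + (1 + 8·x + 12·x^2)·Dx^2  (order 2).
h: a_k = 0, -1, -1, 2, -5, 74/5, -50, 1308/7, …
ICs: h(0) = 0, h′(0) = -1.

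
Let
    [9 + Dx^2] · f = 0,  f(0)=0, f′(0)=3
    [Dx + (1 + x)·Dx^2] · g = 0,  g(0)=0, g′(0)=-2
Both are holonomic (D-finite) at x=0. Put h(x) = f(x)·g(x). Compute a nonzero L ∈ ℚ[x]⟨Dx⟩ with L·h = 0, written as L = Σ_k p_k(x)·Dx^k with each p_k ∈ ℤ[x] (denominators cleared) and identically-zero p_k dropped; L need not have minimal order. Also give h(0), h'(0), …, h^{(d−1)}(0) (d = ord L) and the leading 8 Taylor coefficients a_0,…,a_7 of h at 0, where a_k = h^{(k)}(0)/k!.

f: a_k = 0, 3, 0, -9/2, 0, 81/40, 0, -243/560, …
g: a_k = 0, -2, 1, -2/3, 1/2, -2/5, 1/3, -2/7, …
Product ⇒ symmetric product L₀, ord ≤ 4.
L = (2493 + 10854·x + 17091·x^2 + 11664·x^3 + 2916·x^4) + (612 + 1908·x + 1944·x^2 + 648·x^3)·Dx + (592 + 2484·x + 3834·x^2 + 2592·x^3 + 648·x^4)·Dx^2 + (68 + 212·x + 216·x^2 + 72·x^3)·Dx^3 + (35 + 142·x + 215·x^2 + 144·x^3 + 36·x^4)·Dx^4  (order 4).
h: a_k = 0, 0, -6, 3, 7, -3, -9/4, 31/40, …
ICs: h(0) = 0, h′(0) = 0, h′′(0) = -12, h′′′(0) = 18.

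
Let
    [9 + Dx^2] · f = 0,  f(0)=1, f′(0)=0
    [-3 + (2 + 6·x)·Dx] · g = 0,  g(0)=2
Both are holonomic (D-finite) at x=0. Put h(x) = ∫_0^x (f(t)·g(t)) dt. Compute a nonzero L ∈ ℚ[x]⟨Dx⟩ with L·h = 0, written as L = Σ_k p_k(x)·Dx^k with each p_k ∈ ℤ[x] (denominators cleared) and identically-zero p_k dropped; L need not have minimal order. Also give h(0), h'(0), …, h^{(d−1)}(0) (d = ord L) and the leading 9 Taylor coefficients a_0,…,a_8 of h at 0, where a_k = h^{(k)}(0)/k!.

L = (63 + 216·x + 324·x^2)·Dx + (-12 - 36·x)·Dx^2 + (4 + 24·x + 36·x^2)·Dx^3  (order 3).
h: a_k = 0, 2, 3/2, -15/4, -81/32, 135/64, 351/256, -28269/17920, 97443/40960, …
ICs: h(0) = 0, h′(0) = 2, h′′(0) = 3.

f: a_k = 1, 0, -9/2, 0, 27/8, 0, -81/80, 0, 729/4480, …
g: a_k = 2, 3, -9/4, 27/8, -405/64, 1701/128, -15309/512, 72171/1024, -2814669/16384, …
Sym-product of L_f,L_g gives L₀ (≤ ord 2).
Integrate: L := L₀·Dx.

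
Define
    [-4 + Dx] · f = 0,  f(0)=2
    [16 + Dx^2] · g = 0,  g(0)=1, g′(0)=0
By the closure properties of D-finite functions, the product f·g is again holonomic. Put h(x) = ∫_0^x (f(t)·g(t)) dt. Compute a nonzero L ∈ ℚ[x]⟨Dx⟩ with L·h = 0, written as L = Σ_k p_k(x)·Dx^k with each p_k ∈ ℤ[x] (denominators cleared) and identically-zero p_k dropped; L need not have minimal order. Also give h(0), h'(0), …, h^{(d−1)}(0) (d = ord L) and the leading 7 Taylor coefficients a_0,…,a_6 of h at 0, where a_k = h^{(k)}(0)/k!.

L = 32·Dx - 8·Dx^2 + Dx^3  (order 3).
h: a_k = 0, 2, 4, 0, -32/3, -256/15, -512/45, …
ICs: h(0) = 0, h′(0) = 2, h′′(0) = 8.

f: a_k = 2, 8, 16, 64/3, 64/3, 256/15, 512/45, …
g: a_k = 1, 0, -8, 0, 32/3, 0, -256/45, …
f·g: L₀ = L_f ⊗_s L_g, ord ≤ 1·2.
Integrate: L := L₀·Dx.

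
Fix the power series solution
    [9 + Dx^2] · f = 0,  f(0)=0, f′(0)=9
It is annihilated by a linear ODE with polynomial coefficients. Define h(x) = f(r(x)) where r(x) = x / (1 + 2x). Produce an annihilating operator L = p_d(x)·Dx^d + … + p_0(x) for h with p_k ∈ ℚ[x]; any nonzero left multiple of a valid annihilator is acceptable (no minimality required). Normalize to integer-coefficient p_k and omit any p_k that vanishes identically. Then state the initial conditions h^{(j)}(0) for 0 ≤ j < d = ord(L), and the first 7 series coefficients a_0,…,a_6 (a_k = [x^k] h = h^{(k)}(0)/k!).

f: a_k = 0, 9, 0, -27/2, 0, 243/40, 0, …
L₀ from L_f via x↦r, Dx↦r'^{-1}Dx.
L = 9 + (4 + 24·x + 48·x^2 + 32·x^3)·Dx + (1 + 8·x + 24·x^2 + 32·x^3 + 16·x^4)·Dx^2  (order 2).
h: a_k = 0, 9, -18, 45/2, 9, -6957/40, 2925/4, …
ICs: h(0) = 0, h′(0) = 9.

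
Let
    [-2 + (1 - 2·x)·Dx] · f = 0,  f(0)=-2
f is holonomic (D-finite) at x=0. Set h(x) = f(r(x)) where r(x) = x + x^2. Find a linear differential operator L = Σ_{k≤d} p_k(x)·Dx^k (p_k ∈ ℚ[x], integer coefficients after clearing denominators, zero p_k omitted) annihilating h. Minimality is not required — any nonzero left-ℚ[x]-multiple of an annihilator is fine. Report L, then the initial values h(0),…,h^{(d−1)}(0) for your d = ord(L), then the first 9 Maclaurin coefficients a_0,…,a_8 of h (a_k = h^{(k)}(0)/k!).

L = (2 + 4·x) + (-1 + 2·x + 2·x^2)·Dx  (order 1).
h: a_k = -2, -4, -12, -32, -88, -240, -656, -1792, -4896, …
ICs: h(0) = -2.

f: a_k = -2, -4, -8, -16, -32, -64, -128, -256, -512, …
f∘r: x↦r, Dx↦Dx/r' in L_f ⇒ L₀.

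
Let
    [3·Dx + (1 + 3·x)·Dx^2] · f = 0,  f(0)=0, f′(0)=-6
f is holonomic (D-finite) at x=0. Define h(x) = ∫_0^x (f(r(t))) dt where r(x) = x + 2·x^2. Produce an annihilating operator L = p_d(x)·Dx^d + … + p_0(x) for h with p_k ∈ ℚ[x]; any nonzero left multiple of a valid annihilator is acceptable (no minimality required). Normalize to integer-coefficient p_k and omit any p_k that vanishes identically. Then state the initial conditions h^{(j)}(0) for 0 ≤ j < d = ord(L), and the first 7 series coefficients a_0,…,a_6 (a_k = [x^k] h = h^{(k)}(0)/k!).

L = (-1 + 12·x + 24·x^2)·Dx^2 + (1 + 7·x + 18·x^2 + 24·x^3)·Dx^3  (order 3).
h: a_k = 0, 0, -3, -1, 9/2, -63/10, 9/5, …
ICs: h(0) = 0, h′(0) = 0, h′′(0) = -6.

f: a_k = 0, -6, 9, -18, 81/2, -486/5, 243, …
L₀ from L_f via x↦r, Dx↦r'^{-1}Dx.
Integrate: L := L₀·Dx.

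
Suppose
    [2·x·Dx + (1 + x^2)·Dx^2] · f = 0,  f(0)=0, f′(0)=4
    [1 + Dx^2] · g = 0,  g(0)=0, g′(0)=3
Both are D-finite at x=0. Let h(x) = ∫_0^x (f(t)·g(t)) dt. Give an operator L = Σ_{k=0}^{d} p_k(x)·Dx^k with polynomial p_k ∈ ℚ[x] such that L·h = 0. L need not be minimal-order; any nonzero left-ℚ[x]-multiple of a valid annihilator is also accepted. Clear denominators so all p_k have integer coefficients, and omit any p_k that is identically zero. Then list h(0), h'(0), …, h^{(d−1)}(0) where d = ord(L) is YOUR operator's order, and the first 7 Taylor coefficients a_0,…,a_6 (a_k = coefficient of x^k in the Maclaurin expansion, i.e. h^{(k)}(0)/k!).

f: a_k = 0, 4, 0, -4/3, 0, 4/5, 0, …
g: a_k = 0, 3, 0, -1/2, 0, 1/40, 0, …
Sym-product of L_f,L_g gives L₀ (≤ ord 4).
h=∫h₀ ⇒ L = L₀·Dx.
L = (10 + 26·x^2 + 11·x^4 + 4·x^6 + x^8)·Dx + (12·x + 20·x^3 + 12·x^5 + 4·x^7)·Dx^2 + (12 + 32·x^2 + 18·x^4 + 8·x^6 + 2·x^8)·Dx^3 + (12·x + 20·x^3 + 12·x^5 + 4·x^7)·Dx^4 + (2 + 6·x^2 + 7·x^4 + 4·x^6 + x^8)·Dx^5  (order 5).
h: a_k = 0, 0, 0, 4, 0, -6/5, 0, …
ICs: h(0) = 0, h′(0) = 0, h′′(0) = 0, h′′′(0) = 24, h′′′′(0) = 0.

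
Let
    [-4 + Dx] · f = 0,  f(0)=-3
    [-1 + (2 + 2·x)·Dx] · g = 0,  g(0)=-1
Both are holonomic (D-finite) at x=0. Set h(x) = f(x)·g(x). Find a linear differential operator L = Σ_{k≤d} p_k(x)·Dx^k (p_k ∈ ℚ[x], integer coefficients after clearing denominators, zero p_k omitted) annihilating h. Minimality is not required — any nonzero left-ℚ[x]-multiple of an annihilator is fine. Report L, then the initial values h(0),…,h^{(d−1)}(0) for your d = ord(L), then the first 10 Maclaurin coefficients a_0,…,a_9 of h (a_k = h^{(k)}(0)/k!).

L = (-9 - 8·x) + (2 + 2·x)·Dx  (order 1).
h: a_k = 3, 27/2, 237/8, 683/16, 5841/128, 49553/1280, 417727/15360, 1167969/71680, 29265889/3440640, 243638873/61931520, …
ICs: h(0) = 3.

f: a_k = -3, -12, -24, -32, -32, -128/5, -256/15, -1024/105, -512/105, -2048/945, …
g: a_k = -1, -1/2, 1/8, -1/16, 5/128, -7/256, 21/1024, -33/2048, 429/32768, -715/65536, …
f·g: L₀ = L_f ⊗_s L_g, ord ≤ 1·1.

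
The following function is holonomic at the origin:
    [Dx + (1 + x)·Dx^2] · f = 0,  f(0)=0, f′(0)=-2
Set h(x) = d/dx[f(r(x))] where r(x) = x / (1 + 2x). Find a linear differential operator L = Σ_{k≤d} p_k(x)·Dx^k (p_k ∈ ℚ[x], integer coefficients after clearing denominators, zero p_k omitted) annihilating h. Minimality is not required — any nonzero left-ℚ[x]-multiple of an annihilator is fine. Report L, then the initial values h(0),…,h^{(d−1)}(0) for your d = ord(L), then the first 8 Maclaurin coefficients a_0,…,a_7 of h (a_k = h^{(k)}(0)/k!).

f: a_k = 0, -2, 1, -2/3, 1/2, -2/5, 1/3, -2/7, …
f∘r: x↦r, Dx↦Dx/r' in L_f ⇒ L₀.
Differentiate: ansatz ord ≤ ord L₀ ⇒ L.
L = (5 + 12·x) + (1 + 5·x + 6·x^2)·Dx  (order 1).
h: a_k = -2, 10, -38, 130, -422, 1330, -4118, 12610, …
ICs: h(0) = -2.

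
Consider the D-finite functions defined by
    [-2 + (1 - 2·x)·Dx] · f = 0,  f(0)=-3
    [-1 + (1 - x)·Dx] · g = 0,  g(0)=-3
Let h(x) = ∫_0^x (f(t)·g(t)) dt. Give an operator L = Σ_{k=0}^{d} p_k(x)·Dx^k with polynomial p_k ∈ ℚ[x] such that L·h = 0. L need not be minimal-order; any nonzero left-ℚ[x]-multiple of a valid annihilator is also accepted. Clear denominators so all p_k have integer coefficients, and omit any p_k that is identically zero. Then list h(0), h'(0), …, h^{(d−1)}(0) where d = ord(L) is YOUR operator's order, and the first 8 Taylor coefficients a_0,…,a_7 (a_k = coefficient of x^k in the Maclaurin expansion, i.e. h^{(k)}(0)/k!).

L = (-3 + 4·x)·Dx + (1 - 3·x + 2·x^2)·Dx^2  (order 2).
h: a_k = 0, 9, 27/2, 21, 135/4, 279/5, 189/2, 1143/7, …
ICs: h(0) = 0, h′(0) = 9.

f: a_k = -3, -6, -12, -24, -48, -96, -192, -384, …
g: a_k = -3, -3, -3, -3, -3, -3, -3, -3, …
L₀ := L_f ⊗_s L_g (sym. prod.), ord ≤ 1.
h=∫₀ˣh₀: take L = L₀·Dx.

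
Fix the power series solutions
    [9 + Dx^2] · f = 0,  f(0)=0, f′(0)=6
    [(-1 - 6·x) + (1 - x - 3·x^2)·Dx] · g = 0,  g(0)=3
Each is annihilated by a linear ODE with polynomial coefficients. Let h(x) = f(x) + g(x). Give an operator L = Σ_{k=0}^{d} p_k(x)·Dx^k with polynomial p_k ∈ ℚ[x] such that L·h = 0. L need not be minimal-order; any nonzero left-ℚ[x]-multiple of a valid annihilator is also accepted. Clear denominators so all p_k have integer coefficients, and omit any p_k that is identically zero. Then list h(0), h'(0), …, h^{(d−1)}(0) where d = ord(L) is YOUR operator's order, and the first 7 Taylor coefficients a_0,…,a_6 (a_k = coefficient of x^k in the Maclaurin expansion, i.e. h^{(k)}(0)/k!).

f: a_k = 0, 6, 0, -9, 0, 81/20, 0, …
g: a_k = 3, 3, 12, 21, 57, 120, 291, …
h₀=f+g: left-lcm gives L₀, ord ≤ 3.
L = (-459 - 2916·x - 1539·x^2 - 3888·x^3 - 3645·x^4 - 4374·x^5) + (153 - 153·x - 378·x^2 + 405·x^3 - 2187·x^5 - 2187·x^6)·Dx + (-51 - 324·x - 171·x^2 - 432·x^3 - 405·x^4 - 486·x^5)·Dx^2 + (17 - 17·x - 42·x^2 + 45·x^3 - 243·x^5 - 243·x^6)·Dx^3  (order 3).
h: a_k = 3, 9, 12, 12, 57, 2481/20, 291, …
ICs: h(0) = 3, h′(0) = 9, h′′(0) = 24.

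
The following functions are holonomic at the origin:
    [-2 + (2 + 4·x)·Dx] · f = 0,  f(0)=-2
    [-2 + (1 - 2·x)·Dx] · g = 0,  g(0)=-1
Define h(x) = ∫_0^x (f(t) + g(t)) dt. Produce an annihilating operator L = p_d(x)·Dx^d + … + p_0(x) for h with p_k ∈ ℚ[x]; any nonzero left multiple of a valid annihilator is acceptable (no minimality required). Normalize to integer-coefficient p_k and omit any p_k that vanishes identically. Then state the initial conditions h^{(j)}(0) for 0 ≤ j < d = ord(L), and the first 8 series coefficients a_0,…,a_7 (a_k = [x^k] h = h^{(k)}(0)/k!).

f: a_k = -2, -2, 1, -1, 5/4, -7/4, 21/8, -33/8, …
g: a_k = -1, -2, -4, -8, -16, -32, -64, -128, …
f+g: L₀ = lclm(L_f,L_g), ord ≤ 1+1.
∫: right-multiply L₀ by Dx.
L = (10 + 12·x)·Dx + (-9 - 28·x - 36·x^2)·Dx^2 + (1 + 6·x - 4·x^2 - 24·x^3)·Dx^3  (order 3).
h: a_k = 0, -3, -2, -1, -9/4, -59/20, -45/8, -491/56, …
ICs: h(0) = 0, h′(0) = -3, h′′(0) = -4.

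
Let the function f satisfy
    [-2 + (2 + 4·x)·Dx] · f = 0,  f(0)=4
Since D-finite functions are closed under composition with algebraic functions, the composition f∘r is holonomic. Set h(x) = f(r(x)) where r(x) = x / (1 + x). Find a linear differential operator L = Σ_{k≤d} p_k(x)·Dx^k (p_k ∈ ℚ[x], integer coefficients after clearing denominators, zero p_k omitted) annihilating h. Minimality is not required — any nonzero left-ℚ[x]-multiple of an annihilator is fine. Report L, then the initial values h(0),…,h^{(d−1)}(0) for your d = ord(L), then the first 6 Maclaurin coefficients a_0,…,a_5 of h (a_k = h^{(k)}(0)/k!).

f: a_k = 4, 4, -2, 2, -5/2, 7/2, …
L₀ from L_f via x↦r, Dx↦r'^{-1}Dx.
L = -1 + (1 + 4·x + 3·x^2)·Dx  (order 1).
h: a_k = 4, 4, -6, 10, -37/2, 75/2, …
ICs: h(0) = 4.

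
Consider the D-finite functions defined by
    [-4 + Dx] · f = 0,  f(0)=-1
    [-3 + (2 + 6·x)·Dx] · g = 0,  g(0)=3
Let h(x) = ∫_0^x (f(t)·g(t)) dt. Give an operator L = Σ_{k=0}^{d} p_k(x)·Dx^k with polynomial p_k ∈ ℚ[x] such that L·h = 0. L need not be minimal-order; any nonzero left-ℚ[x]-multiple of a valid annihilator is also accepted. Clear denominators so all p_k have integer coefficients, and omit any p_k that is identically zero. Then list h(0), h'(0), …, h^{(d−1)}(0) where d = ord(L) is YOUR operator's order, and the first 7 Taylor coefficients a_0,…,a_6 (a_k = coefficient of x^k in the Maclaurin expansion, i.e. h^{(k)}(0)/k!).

f: a_k = -1, -4, -8, -32/3, -32/3, -128/15, -256/45, …
g: a_k = 3, 9/2, -27/8, 81/16, -1215/128, 5103/256, -45927/1024, …
L₀ := L_f ⊗_s L_g (sym. prod.), ord ≤ 1.
h=∫h₀ ⇒ L = L₀·Dx.
L = (-11 - 24·x)·Dx + (2 + 6·x)·Dx^2  (order 2).
h: a_k = 0, -3, -33/4, -103/8, -953/64, -8161/640, -76883/7680, …
ICs: h(0) = 0, h′(0) = -3.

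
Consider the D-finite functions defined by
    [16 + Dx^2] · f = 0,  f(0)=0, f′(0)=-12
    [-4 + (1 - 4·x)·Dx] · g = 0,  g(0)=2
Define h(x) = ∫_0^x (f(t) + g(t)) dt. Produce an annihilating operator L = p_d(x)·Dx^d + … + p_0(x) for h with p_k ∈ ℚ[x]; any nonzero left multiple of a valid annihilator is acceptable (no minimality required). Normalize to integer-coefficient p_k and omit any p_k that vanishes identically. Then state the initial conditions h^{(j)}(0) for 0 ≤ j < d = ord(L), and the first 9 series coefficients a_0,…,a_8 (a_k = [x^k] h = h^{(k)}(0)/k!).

f: a_k = 0, -12, 0, 32, 0, -128/5, 0, 1024/105, 0, …
g: a_k = 2, 8, 32, 128, 512, 2048, 8192, 32768, 131072, …
h₀=f+g: left-lcm gives L₀, ord ≤ 3.
Integrate: L := L₀·Dx.
L = (-448 + 512·x - 1024·x^2)·Dx + (48 - 320·x + 768·x^2 - 1024·x^3)·Dx^2 + (-28 + 32·x - 64·x^2)·Dx^3 + (3 - 20·x + 48·x^2 - 64·x^3)·Dx^4  (order 4).
h: a_k = 0, 2, -2, 32/3, 40, 512/5, 5056/15, 8192/7, 430208/105, …
ICs: h(0) = 0, h′(0) = 2, h′′(0) = -4, h′′′(0) = 64.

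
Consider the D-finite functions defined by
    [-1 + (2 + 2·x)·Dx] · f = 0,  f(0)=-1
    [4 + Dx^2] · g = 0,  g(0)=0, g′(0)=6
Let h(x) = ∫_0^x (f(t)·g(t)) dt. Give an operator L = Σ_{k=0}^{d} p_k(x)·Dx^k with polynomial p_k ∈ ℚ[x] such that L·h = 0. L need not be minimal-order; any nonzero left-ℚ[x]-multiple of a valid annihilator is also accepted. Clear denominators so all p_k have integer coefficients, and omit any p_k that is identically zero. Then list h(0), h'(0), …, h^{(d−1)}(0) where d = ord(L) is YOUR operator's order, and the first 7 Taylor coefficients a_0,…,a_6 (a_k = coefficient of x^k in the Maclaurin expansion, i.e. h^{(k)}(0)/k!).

L = (19 + 32·x + 16·x^2)·Dx + (-4 - 4·x)·Dx^2 + (4 + 8·x + 4·x^2)·Dx^3  (order 3).
h: a_k = 0, 0, -3, -1, 19/16, 13/40, -341/1920, …
ICs: h(0) = 0, h′(0) = 0, h′′(0) = -6.

f: a_k = -1, -1/2, 1/8, -1/16, 5/128, -7/256, 21/1024, …
g: a_k = 0, 6, 0, -4, 0, 4/5, 0, …
Sym-product of L_f,L_g gives L₀ (≤ ord 2).
h=∫₀ˣh₀: take L = L₀·Dx.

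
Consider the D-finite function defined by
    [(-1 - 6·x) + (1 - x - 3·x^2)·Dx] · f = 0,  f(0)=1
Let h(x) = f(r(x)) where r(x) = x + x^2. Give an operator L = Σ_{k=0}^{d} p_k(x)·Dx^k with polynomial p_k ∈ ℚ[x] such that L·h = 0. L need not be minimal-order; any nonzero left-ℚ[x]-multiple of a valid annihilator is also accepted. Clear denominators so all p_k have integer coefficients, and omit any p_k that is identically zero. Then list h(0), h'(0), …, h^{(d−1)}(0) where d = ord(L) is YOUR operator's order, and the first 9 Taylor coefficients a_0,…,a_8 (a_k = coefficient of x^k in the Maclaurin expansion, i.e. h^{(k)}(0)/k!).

L = (1 + 8·x + 18·x^2 + 12·x^3) + (-1 + x + 4·x^2 + 6·x^3 + 3·x^4)·Dx  (order 1).
h: a_k = 1, 1, 5, 15, 44, 137, 418, 1275, 3901, …
ICs: h(0) = 1.

f: a_k = 1, 1, 4, 7, 19, 40, 97, 217, 508, …
f∘r: x↦r, Dx↦Dx/r' in L_f ⇒ L₀.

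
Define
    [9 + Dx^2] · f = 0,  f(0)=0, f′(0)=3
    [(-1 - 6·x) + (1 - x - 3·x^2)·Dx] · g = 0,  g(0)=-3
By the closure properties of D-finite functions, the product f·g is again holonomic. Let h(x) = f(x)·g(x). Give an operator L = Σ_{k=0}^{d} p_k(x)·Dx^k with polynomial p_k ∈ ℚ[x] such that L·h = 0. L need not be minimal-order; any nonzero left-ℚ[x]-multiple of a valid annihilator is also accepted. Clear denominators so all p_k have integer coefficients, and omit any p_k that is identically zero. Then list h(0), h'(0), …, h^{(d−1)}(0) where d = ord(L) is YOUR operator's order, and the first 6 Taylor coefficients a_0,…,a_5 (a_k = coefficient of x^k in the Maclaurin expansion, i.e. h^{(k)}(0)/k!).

f: a_k = 0, 3, 0, -9/2, 0, 81/40, …
g: a_k = -3, -3, -12, -21, -57, -120, …
Sym-product of L_f,L_g gives L₀ (≤ ord 2).
L = (-3 + 9·x + 27·x^2) + (2 + 12·x)·Dx + (-1 + x + 3·x^2)·Dx^2  (order 2).
h: a_k = 0, -9, -9, -45/2, -99/2, -4923/40, …
ICs: h(0) = 0, h′(0) = -9.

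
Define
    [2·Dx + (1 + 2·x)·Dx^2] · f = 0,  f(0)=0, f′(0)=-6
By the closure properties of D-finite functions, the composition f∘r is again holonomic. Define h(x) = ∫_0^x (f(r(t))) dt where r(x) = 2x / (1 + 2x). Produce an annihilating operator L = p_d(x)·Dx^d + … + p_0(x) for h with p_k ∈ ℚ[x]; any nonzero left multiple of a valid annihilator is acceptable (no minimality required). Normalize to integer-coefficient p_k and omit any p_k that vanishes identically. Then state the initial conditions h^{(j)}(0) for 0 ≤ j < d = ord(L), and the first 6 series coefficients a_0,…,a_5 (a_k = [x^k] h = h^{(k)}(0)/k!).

L = (8 + 24·x)·Dx^2 + (1 + 8·x + 12·x^2)·Dx^3  (order 3).
h: a_k = 0, 0, -6, 16, -52, 192, …
ICs: h(0) = 0, h′(0) = 0, h′′(0) = -12.

f: a_k = 0, -6, 6, -8, 12, -96/5, …
Substitute x→r, Dx→(1/r')Dx; clear ⇒ L₀.
Integrate: L := L₀·Dx.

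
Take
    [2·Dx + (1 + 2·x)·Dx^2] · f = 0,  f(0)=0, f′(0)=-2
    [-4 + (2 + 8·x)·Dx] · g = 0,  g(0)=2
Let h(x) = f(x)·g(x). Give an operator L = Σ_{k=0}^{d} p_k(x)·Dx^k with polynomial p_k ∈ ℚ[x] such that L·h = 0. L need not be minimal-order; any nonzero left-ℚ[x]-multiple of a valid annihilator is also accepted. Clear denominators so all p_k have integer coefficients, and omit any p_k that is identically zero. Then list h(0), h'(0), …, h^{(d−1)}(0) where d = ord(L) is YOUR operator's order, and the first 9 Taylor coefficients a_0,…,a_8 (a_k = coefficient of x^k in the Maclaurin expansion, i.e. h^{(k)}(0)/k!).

L = (8 + 8·x) + (-2 - 8·x)·Dx + (1 + 10·x + 32·x^2 + 32·x^3)·Dx^2  (order 2).
h: a_k = 0, -4, -4, 32/3, -80/3, 1048/15, -968/5, 19776/35, -60352/35, …
ICs: h(0) = 0, h′(0) = -4.

f: a_k = 0, -2, 2, -8/3, 4, -32/5, 32/3, -128/7, 32, …
g: a_k = 2, 4, -4, 8, -20, 56, -168, 528, -1716, …
Product ⇒ symmetric product L₀, ord ≤ 2.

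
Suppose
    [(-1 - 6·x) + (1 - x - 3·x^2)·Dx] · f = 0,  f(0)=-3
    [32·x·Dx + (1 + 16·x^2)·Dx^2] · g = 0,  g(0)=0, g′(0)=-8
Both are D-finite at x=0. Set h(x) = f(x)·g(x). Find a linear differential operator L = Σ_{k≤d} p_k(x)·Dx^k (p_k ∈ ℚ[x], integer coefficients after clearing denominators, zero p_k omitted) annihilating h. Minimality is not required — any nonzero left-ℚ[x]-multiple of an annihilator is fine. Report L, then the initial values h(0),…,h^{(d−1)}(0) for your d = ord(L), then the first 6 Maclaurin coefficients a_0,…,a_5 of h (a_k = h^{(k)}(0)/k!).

f: a_k = -3, -3, -12, -21, -57, -120, …
g: a_k = 0, -8, 0, 128/3, 0, -2048/5, …
h₀=f·g: eliminate ⇒ L₀, order ≤ 1·2.
L = (6 + 32·x + 288·x^2) + (2 - 20·x + 64·x^2 + 288·x^3)·Dx + (-1 + x - 13·x^2 + 16·x^3 + 48·x^4)·Dx^2  (order 2).
h: a_k = 0, 24, 24, -32, 40, 5864/5, …
ICs: h(0) = 0, h′(0) = 24.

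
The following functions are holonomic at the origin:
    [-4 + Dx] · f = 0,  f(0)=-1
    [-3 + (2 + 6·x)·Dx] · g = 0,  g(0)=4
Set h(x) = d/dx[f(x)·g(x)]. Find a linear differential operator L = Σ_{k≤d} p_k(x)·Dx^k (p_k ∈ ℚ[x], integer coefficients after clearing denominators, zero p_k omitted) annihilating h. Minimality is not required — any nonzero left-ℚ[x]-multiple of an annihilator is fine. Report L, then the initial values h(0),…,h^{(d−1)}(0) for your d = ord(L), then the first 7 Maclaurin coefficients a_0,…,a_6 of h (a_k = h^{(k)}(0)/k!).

L = (103 + 528·x + 576·x^2) + (-22 - 114·x - 144·x^2)·Dx  (order 1).
h: a_k = -22, -103, -953/4, -8161/24, -76883/192, -497863/1920, -9695729/23040, …
ICs: h(0) = -22.

f: a_k = -1, -4, -8, -32/3, -32/3, -128/15, -256/45, …
g: a_k = 4, 6, -9/2, 27/4, -405/32, 1701/64, -15309/256, …
Product ⇒ symmetric product L₀, ord ≤ 1.
Differentiate: ansatz ord ≤ ord L₀ ⇒ L.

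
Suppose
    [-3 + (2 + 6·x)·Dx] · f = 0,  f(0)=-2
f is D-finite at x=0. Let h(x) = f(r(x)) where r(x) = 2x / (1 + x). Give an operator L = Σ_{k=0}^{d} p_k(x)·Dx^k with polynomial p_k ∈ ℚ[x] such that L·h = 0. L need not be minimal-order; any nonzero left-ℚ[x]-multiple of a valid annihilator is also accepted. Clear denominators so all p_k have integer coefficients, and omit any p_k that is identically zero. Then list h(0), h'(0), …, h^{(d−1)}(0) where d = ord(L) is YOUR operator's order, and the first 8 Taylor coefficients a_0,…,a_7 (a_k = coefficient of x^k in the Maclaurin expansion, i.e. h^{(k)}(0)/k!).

L = -3 + (1 + 8·x + 7·x^2)·Dx  (order 1).
h: a_k = -2, -6, 15, -51, 861/4, -4137/4, 42987/8, -234975/8, …
ICs: h(0) = -2.

f: a_k = -2, -3, 9/4, -27/8, 405/64, -1701/128, 15309/512, -72171/1024, …
Substitute x→r, Dx→(1/r')Dx; clear ⇒ L₀.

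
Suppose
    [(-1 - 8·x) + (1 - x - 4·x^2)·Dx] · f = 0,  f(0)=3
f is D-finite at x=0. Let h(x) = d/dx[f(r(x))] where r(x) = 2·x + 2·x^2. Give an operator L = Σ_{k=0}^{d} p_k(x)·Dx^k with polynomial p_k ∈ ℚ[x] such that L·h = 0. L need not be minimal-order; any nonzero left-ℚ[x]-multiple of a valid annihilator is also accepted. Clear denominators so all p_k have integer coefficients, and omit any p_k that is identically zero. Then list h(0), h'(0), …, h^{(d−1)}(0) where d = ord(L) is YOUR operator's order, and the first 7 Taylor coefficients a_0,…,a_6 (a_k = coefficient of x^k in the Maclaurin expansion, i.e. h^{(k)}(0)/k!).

f: a_k = 3, 3, 15, 27, 87, 195, 543, …
h₀=f(r): pull back L_f along r ⇒ L₀.
Differentiate: ansatz ord ≤ ord L₀ ⇒ L.
L = (22 + 204·x + 1260·x^2 + 4672·x^3 + 8736·x^4 + 7680·x^5 + 2560·x^6) + (-1 - 16·x + 6·x^2 + 420·x^3 + 1520·x^4 + 2400·x^5 + 1792·x^6 + 512·x^7)·Dx  (order 1).
h: a_k = 6, 132, 1008, 8400, 62280, 447120, 3120768, …
ICs: h(0) = 6.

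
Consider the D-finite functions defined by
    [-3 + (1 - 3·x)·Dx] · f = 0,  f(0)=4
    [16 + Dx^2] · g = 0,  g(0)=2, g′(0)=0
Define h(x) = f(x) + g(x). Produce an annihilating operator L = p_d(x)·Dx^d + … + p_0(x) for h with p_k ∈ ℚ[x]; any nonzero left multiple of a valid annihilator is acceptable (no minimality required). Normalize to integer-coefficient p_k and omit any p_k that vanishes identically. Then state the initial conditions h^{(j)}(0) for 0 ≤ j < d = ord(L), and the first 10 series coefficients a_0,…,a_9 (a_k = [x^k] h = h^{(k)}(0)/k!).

L = (1680 - 2304·x + 3456·x^2) + (-272 + 1584·x - 3456·x^2 + 3456·x^3)·Dx + (105 - 144·x + 216·x^2)·Dx^2 + (-17 + 99·x - 216·x^2 + 216·x^3)·Dx^3  (order 3).
h: a_k = 6, 12, 20, 108, 1036/3, 972, 130708/45, 8748, 8267884/315, 78732, …
ICs: h(0) = 6, h′(0) = 12, h′′(0) = 40.

f: a_k = 4, 12, 36, 108, 324, 972, 2916, 8748, 26244, 78732, …
g: a_k = 2, 0, -16, 0, 64/3, 0, -512/45, 0, 1024/315, 0, …
f+g: L₀ = lclm(L_f,L_g), ord ≤ 1+2.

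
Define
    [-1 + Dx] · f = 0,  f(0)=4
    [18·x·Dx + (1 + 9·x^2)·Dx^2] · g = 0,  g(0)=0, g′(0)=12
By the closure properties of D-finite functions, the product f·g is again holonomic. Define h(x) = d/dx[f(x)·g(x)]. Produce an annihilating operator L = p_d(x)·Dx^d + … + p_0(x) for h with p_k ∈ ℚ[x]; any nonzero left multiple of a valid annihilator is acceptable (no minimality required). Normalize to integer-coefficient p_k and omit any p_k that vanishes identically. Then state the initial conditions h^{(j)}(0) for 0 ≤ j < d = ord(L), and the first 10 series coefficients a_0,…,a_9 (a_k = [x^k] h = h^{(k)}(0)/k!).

L = (-17 - 36·x + 504·x^2 - 324·x^3 + 81·x^4) + (16 + 54·x - 522·x^2 + 486·x^3 - 162·x^4)·Dx + (1 - 18·x + 18·x^2 - 162·x^3 + 81·x^4)·Dx^2  (order 2).
h: a_k = 48, 96, -360, -544, 3538, 4524, -484679/15, -4091176/105, 81962427/280, 184492667/540, …
ICs: h(0) = 48, h′(0) = 96.

f: a_k = 4, 4, 2, 2/3, 1/6, 1/30, 1/180, 1/1260, 1/10080, 1/90720, …
g: a_k = 0, 12, 0, -36, 0, 972/5, 0, -8748/7, 0, 8748, …
Product ⇒ symmetric product L₀, ord ≤ 2.
Derive L from L₀ (diff closure).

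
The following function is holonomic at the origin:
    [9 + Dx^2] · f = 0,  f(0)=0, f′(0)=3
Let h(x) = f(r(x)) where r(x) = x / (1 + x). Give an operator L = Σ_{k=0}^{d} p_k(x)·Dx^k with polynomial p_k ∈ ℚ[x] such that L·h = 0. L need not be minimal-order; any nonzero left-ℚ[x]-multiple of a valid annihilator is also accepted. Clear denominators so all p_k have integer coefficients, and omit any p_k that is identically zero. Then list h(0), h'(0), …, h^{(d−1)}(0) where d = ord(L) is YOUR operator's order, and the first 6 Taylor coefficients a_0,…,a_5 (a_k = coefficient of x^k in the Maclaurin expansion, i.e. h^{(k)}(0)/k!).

f: a_k = 0, 3, 0, -9/2, 0, 81/40, …
h₀=f(r): pull back L_f along r ⇒ L₀.
L = 9 + (2 + 6·x + 6·x^2 + 2·x^3)·Dx + (1 + 4·x + 6·x^2 + 4·x^3 + x^4)·Dx^2  (order 2).
h: a_k = 0, 3, -3, -3/2, 21/2, -879/40, …
ICs: h(0) = 0, h′(0) = 3.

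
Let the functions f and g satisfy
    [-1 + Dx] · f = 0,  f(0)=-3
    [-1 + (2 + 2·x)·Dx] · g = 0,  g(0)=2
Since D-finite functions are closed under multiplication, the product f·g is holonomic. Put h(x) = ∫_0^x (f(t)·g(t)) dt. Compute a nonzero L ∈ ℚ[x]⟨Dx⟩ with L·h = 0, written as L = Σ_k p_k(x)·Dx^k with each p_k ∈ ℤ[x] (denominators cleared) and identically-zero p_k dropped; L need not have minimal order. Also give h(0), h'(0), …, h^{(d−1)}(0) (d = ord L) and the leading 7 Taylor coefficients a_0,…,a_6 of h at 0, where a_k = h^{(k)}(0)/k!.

L = (-3 - 2·x)·Dx + (2 + 2·x)·Dx^2  (order 2).
h: a_k = 0, -6, -9/2, -7/4, -17/32, -33/320, -107/3840, …
ICs: h(0) = 0, h′(0) = -6.

f: a_k = -3, -3, -3/2, -1/2, -1/8, -1/40, -1/240, …
g: a_k = 2, 1, -1/4, 1/8, -5/64, 7/128, -21/512, …
Sym-product of L_f,L_g gives L₀ (≤ ord 1).
h=∫₀ˣh₀: take L = L₀·Dx.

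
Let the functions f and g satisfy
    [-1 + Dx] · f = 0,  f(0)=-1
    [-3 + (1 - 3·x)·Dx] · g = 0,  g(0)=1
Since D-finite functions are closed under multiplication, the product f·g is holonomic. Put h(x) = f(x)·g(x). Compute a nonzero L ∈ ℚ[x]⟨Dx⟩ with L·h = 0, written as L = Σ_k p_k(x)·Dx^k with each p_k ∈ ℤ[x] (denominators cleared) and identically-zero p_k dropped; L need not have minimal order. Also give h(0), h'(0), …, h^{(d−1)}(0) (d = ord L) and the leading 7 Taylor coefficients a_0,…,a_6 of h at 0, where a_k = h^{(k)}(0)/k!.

L = (4 - 3·x) + (-1 + 3·x)·Dx  (order 1).
h: a_k = -1, -4, -25/2, -113/3, -2713/24, -5087/15, -732529/720, …
ICs: h(0) = -1.

f: a_k = -1, -1, -1/2, -1/6, -1/24, -1/120, -1/720, …
g: a_k = 1, 3, 9, 27, 81, 243, 729, …
Product ⇒ symmetric product L₀, ord ≤ 1.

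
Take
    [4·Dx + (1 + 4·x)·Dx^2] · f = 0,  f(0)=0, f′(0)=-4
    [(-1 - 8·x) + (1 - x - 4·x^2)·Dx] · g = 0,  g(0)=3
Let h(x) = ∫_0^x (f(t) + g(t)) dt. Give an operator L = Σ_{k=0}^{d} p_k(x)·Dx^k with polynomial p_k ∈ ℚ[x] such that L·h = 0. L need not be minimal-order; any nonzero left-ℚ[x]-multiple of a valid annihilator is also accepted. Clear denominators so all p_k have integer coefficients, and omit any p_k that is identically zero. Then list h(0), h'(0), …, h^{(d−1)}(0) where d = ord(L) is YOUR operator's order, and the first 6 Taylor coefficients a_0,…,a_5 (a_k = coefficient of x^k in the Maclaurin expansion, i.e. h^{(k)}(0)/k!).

L = (-268 - 1616·x - 5504·x^2 - 4608·x^3 - 6144·x^4)·Dx^2 + (-11 - 360·x - 3008·x^2 - 7680·x^3 - 9472·x^4 - 10240·x^5)·Dx^3 + (7 + 67·x + 154·x^2 - 136·x^3 - 928·x^4 - 2176·x^5 - 2048·x^6)·Dx^4  (order 4).
h: a_k = 0, 3, -1/2, 23/3, 17/12, 151/5, …
ICs: h(0) = 0, h′(0) = 3, h′′(0) = -1, h′′′(0) = 46.

f: a_k = 0, -4, 8, -64/3, 64, -1024/5, …
g: a_k = 3, 3, 15, 27, 87, 195, …
L₀ := lclm(L_f,L_g); ord L₀ ≤ 2+1.
h=∫h₀ ⇒ L = L₀·Dx.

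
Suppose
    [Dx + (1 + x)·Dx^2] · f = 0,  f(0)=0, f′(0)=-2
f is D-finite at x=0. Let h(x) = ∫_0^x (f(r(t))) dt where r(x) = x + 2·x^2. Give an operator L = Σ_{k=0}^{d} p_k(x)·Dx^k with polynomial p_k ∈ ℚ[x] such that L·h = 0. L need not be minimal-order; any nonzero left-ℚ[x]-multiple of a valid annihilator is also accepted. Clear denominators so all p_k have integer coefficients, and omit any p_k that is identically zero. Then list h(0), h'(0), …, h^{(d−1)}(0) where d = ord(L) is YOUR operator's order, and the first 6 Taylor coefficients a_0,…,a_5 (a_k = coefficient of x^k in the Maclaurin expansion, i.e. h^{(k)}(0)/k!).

L = (-3 + 4·x + 8·x^2)·Dx^2 + (1 + 5·x + 6·x^2 + 8·x^3)·Dx^3  (order 3).
h: a_k = 0, 0, -1, -1, 5/6, 1/10, …
ICs: h(0) = 0, h′(0) = 0, h′′(0) = -2.

f: a_k = 0, -2, 1, -2/3, 1/2, -2/5, …
Substitute x→r, Dx→(1/r')Dx; clear ⇒ L₀.
∫: right-multiply L₀ by Dx.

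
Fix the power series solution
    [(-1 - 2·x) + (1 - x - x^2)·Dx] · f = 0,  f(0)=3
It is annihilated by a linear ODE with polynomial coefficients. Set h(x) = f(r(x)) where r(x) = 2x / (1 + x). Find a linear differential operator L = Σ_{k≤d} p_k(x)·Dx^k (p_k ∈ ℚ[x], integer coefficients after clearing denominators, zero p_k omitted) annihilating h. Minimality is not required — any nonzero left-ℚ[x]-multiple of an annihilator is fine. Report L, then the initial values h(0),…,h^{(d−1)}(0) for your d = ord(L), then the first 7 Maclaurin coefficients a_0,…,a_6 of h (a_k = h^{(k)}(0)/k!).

L = (2 + 10·x) + (-1 - x + 5·x^2 + 5·x^3)·Dx  (order 1).
h: a_k = 3, 6, 18, 30, 90, 150, 450, …
ICs: h(0) = 3.

f: a_k = 3, 3, 6, 9, 15, 24, 39, …
L₀ from L_f via x↦r, Dx↦r'^{-1}Dx.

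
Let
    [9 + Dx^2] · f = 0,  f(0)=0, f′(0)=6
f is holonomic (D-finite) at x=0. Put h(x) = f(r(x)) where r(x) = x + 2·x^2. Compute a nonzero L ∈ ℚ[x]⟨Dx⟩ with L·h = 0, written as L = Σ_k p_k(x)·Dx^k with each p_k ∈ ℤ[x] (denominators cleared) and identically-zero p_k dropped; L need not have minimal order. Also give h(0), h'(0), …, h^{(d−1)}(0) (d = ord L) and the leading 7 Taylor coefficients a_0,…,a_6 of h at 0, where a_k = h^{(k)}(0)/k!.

L = (9 + 108·x + 432·x^2 + 576·x^3) - 4·Dx + (1 + 4·x)·Dx^2  (order 2).
h: a_k = 0, 6, 12, -9, -54, -2079/20, -63/2, …
ICs: h(0) = 0, h′(0) = 6.

f: a_k = 0, 6, 0, -9, 0, 81/20, 0, …
Change of var in L_f (x↦r) gives L₀.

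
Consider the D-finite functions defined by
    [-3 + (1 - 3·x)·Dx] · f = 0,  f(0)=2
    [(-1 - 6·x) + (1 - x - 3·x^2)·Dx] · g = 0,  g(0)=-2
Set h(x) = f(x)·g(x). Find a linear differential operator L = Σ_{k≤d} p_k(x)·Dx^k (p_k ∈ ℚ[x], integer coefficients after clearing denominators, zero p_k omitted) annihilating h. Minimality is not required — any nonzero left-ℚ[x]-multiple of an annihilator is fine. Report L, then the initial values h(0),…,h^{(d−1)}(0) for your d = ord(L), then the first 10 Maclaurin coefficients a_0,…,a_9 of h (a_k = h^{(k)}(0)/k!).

L = (-4 + 27·x^2) + (1 - 4·x + 9·x^3)·Dx  (order 1).
h: a_k = -4, -16, -64, -220, -736, -2368, -7492, -23344, -72064, -220828, …
ICs: h(0) = -4.

f: a_k = 2, 6, 18, 54, 162, 486, 1458, 4374, 13122, 39366, …
g: a_k = -2, -2, -8, -14, -38, -80, -194, -434, -1016, -2318, …
h₀=f·g: eliminate ⇒ L₀, order ≤ 1·1.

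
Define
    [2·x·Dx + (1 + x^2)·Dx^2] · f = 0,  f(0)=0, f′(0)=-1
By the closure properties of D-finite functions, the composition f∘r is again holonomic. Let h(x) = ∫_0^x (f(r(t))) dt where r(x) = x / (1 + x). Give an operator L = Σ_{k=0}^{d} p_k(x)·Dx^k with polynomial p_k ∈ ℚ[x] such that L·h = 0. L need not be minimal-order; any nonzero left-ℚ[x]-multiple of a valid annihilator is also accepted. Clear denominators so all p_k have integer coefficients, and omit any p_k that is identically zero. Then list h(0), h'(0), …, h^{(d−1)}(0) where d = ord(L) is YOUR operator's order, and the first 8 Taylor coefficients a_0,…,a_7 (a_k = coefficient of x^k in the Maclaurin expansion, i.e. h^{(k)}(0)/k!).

f: a_k = 0, -1, 0, 1/3, 0, -1/5, 0, 1/7, …
Change of var in L_f (x↦r) gives L₀.
∫: right-multiply L₀ by Dx.
L = (2 + 4·x)·Dx^2 + (1 + 2·x + 2·x^2)·Dx^3  (order 3).
h: a_k = 0, 0, -1/2, 1/3, -1/6, 0, 2/15, -4/21, …
ICs: h(0) = 0, h′(0) = 0, h′′(0) = -1.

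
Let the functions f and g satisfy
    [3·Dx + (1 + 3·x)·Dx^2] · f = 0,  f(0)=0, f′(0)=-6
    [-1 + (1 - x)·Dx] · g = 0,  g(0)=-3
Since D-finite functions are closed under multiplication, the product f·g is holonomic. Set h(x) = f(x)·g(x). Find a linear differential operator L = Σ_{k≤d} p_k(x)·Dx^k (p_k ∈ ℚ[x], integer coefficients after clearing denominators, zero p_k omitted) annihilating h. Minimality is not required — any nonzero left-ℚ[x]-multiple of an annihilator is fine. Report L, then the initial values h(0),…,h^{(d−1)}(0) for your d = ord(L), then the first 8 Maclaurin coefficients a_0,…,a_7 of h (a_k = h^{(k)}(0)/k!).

L = 3 + (-1 + 9·x)·Dx + (-1 - 2·x + 3·x^2)·Dx^2  (order 2).
h: a_k = 0, 18, -9, 45, -153/2, 2151/10, -5139/10, 95247/70, …
ICs: h(0) = 0, h′(0) = 18.

f: a_k = 0, -6, 9, -18, 81/2, -486/5, 243, -4374/7, …
g: a_k = -3, -3, -3, -3, -3, -3, -3, -3, …
Sym-product of L_f,L_g gives L₀ (≤ ord 2).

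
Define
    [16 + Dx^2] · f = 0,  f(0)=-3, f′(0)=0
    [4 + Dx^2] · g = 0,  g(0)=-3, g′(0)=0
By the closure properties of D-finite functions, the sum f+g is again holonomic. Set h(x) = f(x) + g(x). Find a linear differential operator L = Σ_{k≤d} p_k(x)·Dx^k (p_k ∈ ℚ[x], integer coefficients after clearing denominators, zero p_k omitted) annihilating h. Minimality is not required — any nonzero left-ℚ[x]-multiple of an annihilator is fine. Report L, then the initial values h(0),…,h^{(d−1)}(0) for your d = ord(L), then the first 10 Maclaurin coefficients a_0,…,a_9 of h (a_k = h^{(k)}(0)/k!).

L = 64 + 20·Dx^2 + Dx^4  (order 4).
h: a_k = -6, 0, 30, 0, -34, 0, 52/3, 0, -514/105, 0, …
ICs: h(0) = -6, h′(0) = 0, h′′(0) = 60, h′′′(0) = 0.

f: a_k = -3, 0, 24, 0, -32, 0, 256/15, 0, -512/105, 0, …
g: a_k = -3, 0, 6, 0, -2, 0, 4/15, 0, -2/105, 0, …
h₀=f+g: left-lcm gives L₀, ord ≤ 4.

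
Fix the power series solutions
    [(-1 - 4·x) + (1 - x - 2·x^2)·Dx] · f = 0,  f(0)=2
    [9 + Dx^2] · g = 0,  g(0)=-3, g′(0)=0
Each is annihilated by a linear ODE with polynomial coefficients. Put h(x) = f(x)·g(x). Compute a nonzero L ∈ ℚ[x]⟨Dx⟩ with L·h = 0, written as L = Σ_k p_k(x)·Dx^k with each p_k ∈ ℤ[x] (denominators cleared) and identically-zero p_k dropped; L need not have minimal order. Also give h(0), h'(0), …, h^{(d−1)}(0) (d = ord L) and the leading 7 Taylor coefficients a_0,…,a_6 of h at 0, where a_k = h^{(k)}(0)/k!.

L = (-5 + 9·x + 18·x^2) + (2 + 8·x)·Dx + (-1 + x + 2·x^2)·Dx^2  (order 2).
h: a_k = -6, -6, 9, -3, -21/4, -45/4, -627/40, …
ICs: h(0) = -6, h′(0) = -6.

f: a_k = 2, 2, 6, 10, 22, 42, 86, …
g: a_k = -3, 0, 27/2, 0, -81/8, 0, 243/80, …
Sym-product of L_f,L_g gives L₀ (≤ ord 2).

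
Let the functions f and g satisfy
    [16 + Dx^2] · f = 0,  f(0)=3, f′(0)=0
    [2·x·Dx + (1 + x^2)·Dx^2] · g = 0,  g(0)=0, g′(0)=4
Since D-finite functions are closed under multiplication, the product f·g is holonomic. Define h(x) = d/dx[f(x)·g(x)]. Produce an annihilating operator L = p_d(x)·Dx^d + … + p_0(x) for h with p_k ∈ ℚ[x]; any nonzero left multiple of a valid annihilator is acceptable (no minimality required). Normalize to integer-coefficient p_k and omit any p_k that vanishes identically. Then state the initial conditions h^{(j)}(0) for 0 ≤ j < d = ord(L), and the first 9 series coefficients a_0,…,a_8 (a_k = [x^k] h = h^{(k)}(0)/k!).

L = (32960 + 157056·x^2 + 319424·x^4 + 359424·x^6 + 242688·x^8 + 94208·x^10 + 16384·x^12) + (6752·x + 28736·x^3 + 49120·x^5 + 43520·x^7 + 20480·x^9 + 4096·x^11)·Dx + (3420 + 17320·x^2 + 37356·x^4 + 44272·x^6 + 30848·x^8 + 12032·x^10 + 2048·x^12)·Dx^2 + (422·x + 1796·x^3 + 3070·x^5 + 2720·x^7 + 1280·x^9 + 256·x^11)·Dx^3 + (85 + 469·x^2 + 1087·x^4 + 1363·x^6 + 980·x^8 + 384·x^10 + 64·x^12)·Dx^4  (order 4).
h: a_k = 12, 0, -300, 0, 812, 0, -13844/15, 0, 26116/35, …
ICs: h(0) = 12, h′(0) = 0, h′′(0) = -600, h′′′(0) = 0.

f: a_k = 3, 0, -24, 0, 32, 0, -256/15, 0, 512/105, …
g: a_k = 0, 4, 0, -4/3, 0, 4/5, 0, -4/7, 0, …
L₀ := L_f ⊗_s L_g (sym. prod.), ord ≤ 4.
Differentiate: ansatz ord ≤ ord L₀ ⇒ L.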